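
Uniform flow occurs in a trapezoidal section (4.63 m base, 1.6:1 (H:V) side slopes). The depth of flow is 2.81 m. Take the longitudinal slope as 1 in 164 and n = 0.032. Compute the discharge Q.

With bottom width b = 4.63 m and side slope z = 1.6: A = (b + zy)y = (4.63 + 1.6×2.81)×2.81 = 25.64 m²; P = b + 2y√(1+z²) = 4.63 + 2×2.81×1.887 = 15.23 m.
Hydraulic radius R = A/P = 25.64/15.23 = 1.683 m.
Manning's equation: Q = (1/n) A R^(2/3) S^(1/2) = (1/0.032) × 25.64 × 1.683^(2/3) × 0.006098^(1/2) = 88.6 m³/s.

Q = 88.6 m³/s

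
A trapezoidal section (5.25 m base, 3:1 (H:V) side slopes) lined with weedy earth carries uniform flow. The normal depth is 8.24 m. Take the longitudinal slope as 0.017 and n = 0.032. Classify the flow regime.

With bottom width b = 5.25 m and side slope z = 3: A = (b + zy)y = (5.25 + 3×8.24)×8.24 = 247 m²; P = b + 2y√(1+z²) = 5.25 + 2×8.24×3.162 = 57.36 m.
Hydraulic radius R = A/P = 247/57.36 = 4.305 m.
V = (1/n) R^(2/3) √S = (1/0.032) × 4.305^(2/3) × √0.017 = 10.78 m/s. Hydraulic depth D_h = A/T = 247/54.69 = 4.516 m.
Froude number Fr = V/√(g·D_h) = 10.78/√(9.81×4.516) = 1.62, which is greater than 1, so the flow is supercritical.

supercritical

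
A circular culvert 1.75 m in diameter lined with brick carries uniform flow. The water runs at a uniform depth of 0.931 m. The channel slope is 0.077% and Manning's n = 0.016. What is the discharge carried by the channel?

For a circular section of diameter D = 1.75 m at depth y = 0.931 m, the central angle is θ = 2 arccos(1 − 2y/D) = 3.27 rad. Then A = (D²/8)(θ − sin θ) = 1.301 m² and P = Dθ/2 = 2.861 m.
Hydraulic radius R = A/P = 1.301/2.861 = 0.4546 m.
Manning's equation: Q = (1/n) A R^(2/3) S^(1/2) = (1/0.016) × 1.301 × 0.4546^(2/3) × 0.00077^(1/2) = 1.33 m³/s.

Q = 1.33 m³/s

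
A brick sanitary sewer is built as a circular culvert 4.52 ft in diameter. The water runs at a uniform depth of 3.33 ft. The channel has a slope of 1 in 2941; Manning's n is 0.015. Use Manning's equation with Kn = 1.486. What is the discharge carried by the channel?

For a circular section of diameter D = 4.52 ft at depth y = 3.33 ft, the central angle is θ = 2 arccos(1 − 2y/D) = 4.128 rad. Then A = (D²/8)(θ − sin θ) = 12.67 ft² and P = Dθ/2 = 9.329 ft.
Hydraulic radius R = A/P = 12.67/9.329 = 1.358 ft.
Manning's equation: Q = (1.486/n) A R^(2/3) S^(1/2) = (1.486/0.015) × 12.67 × 1.358^(2/3) × 0.00034^(1/2) = 28.4 ft³/s.

Q = 28.4 ft³/s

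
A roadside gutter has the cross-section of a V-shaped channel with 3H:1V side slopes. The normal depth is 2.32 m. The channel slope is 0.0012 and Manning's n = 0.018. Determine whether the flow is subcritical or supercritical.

subcritical

For a triangular section with side slope z = 3: A = zy² = 3×2.32² = 16.15 m²; P = 2y√(1+z²) = 2×2.32×3.162 = 14.67 m.
Hydraulic radius R = A/P = 16.15/14.67 = 1.1 m.
V = (1/n) R^(2/3) √S = (1/0.018) × 1.1^(2/3) × √0.0012 = 2.051 m/s. Hydraulic depth D_h = A/T = 16.15/13.92 = 1.16 m.
Froude number Fr = V/√(g·D_h) = 2.051/√(9.81×1.16) = 0.608, which is less than 1, so the flow is subcritical.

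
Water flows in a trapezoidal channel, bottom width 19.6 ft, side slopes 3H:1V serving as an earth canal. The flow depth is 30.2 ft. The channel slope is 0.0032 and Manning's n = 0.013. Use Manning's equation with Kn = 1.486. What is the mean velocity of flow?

With bottom width b = 19.6 ft and side slope z = 3: A = (b + zy)y = (19.6 + 3×30.2)×30.2 = 3328 ft²; P = b + 2y√(1+z²) = 19.6 + 2×30.2×3.162 = 210.6 ft.
Hydraulic radius R = A/P = 3328/210.6 = 15.8 ft.
From Manning's equation, V = (1.486/n) R^(2/3) S^(1/2) = (1.486/0.013) × 15.8^(2/3) × 0.0032^(1/2) = 40.7 ft/s.

V = 40.7 ft/s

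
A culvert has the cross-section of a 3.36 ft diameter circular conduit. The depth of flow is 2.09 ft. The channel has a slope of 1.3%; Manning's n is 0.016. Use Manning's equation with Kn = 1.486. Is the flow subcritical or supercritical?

For a circular section of diameter D = 3.36 ft at depth y = 2.09 ft, the central angle is θ = 2 arccos(1 − 2y/D) = 3.635 rad. Then A = (D²/8)(θ − sin θ) = 5.797 ft² and P = Dθ/2 = 6.106 ft.
Hydraulic radius R = A/P = 5.797/6.106 = 0.9494 ft.
V = (1.486/n) R^(2/3) √S = (1.486/0.016) × 0.9494^(2/3) × √0.013 = 10.23 ft/s. Hydraulic depth D_h = A/T = 5.797/3.258 = 1.779 ft.
Froude number Fr = V/√(g·D_h) = 10.23/√(32.2×1.779) = 1.35, which is greater than 1, so the flow is supercritical.

supercritical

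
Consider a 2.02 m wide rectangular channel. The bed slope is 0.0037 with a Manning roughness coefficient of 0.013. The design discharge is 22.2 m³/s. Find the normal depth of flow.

Manning's equation rearranged: A R^(2/3) = nQ / (1·√S) = 0.013 × 22.2 / (√0.0037) = 4.745.
Trying y = 3.65 m: A R^(2/3) = 6.307 — high.
Trying y = 2.86 m: A R^(2/3) = 4.754 — ≈ 4.745.

y_n = 2.86 m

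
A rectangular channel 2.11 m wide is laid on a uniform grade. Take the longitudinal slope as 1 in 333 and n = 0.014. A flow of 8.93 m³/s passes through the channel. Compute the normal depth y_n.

Manning's equation rearranged: A R^(2/3) = nQ / (1·√S) = 0.014 × 8.93 / (√0.003003) = 2.281.
Try y = 1.17 m: A R^(2/3) = 1.667 — too small.
Try y = 1.49 m: A R^(2/3) = 2.28 — close enough.

y_n = 1.49 m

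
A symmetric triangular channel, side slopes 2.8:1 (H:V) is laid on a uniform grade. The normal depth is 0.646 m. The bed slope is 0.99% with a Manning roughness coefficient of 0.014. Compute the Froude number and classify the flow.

supercritical

For a triangular section with side slope z = 2.8: A = zy² = 2.8×0.646² = 1.168 m²; P = 2y√(1+z²) = 2×0.646×2.973 = 3.841 m.
Hydraulic radius R = A/P = 1.168/3.841 = 0.3042 m.
V = (1/n) R^(2/3) √S = (1/0.014) × 0.3042^(2/3) × √0.0099 = 3.214 m/s. Hydraulic depth D_h = A/T = 1.168/3.618 = 0.323 m.
Froude number Fr = V/√(g·D_h) = 3.214/√(9.81×0.323) = 1.81, which is greater than 1, so the flow is supercritical.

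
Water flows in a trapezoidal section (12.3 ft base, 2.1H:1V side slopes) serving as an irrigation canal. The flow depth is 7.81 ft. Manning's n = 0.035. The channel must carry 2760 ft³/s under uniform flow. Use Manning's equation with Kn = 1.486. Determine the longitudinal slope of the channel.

With bottom width b = 12.3 ft and side slope z = 2.1: A = (b + zy)y = (12.3 + 2.1×7.81)×7.81 = 224.2 ft²; P = b + 2y√(1+z²) = 12.3 + 2×7.81×2.326 = 48.63 ft.
Hydraulic radius R = A/P = 224.2/48.63 = 4.609 ft.
From Manning's equation, S = [nQ / (1.486 A R^(2/3))]² = [0.035 × 2760 / (1.486 × 224.2 × 4.609^(2/3))]² = 0.011.

S = 0.011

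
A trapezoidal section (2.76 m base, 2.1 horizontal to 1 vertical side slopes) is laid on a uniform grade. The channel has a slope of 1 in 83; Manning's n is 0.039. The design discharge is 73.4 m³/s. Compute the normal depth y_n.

Manning's equation rearranged: A R^(2/3) = nQ / (1·√S) = 0.039 × 73.4 / (√0.01205) = 26.08.
Trying y = 1.81 m: A R^(2/3) = 12.36 — low.
Trying y = 2.88 m: A R^(2/3) = 34.27 — high.
Trying y = 2.55 m: A R^(2/3) = 26.08 — close enough.

y_n = 2.55 m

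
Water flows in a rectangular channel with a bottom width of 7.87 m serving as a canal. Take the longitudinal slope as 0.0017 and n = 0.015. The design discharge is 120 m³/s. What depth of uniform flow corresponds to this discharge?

Manning's equation rearranged: A R^(2/3) = nQ / (1·√S) = 0.015 × 120 / (√0.0017) = 43.66.
Trying y = 4.47 m: A R^(2/3) = 57.56 — over.
Trying y = 2.94 m: A R^(2/3) = 32.73 — short.
Trying y = 3.63 m: A R^(2/3) = 43.64 — close enough.

y_n = 3.63 m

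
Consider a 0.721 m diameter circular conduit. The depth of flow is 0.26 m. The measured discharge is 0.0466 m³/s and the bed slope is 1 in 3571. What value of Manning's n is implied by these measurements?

n = 0.013

For a circular section of diameter D = 0.721 m at depth y = 0.26 m, the central angle is θ = 2 arccos(1 − 2y/D) = 2.577 rad. Then A = (D²/8)(θ − sin θ) = 0.1326 m² and P = Dθ/2 = 0.9288 m.
Hydraulic radius R = A/P = 0.1326/0.9288 = 0.1428 m.
Rearranging Manning's equation: n = (1/Q) A R^(2/3) S^(1/2) = (1/0.0466) × 0.1326 × 0.1428^(2/3) × √0.00028 = 0.013.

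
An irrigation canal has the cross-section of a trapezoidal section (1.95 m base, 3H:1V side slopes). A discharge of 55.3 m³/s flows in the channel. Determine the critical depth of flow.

At critical depth, Q² T / (g A³) = 1, i.e. A³/T = Q²/g = 55.3²/9.81 = 311.7.
Trying y = 1.71 m: A³/T = 145.3 — too small.
Trying y = 2.55 m: A³/T = 850.4 — too large.
Trying y = 2.04 m: A³/T = 314.4 — ≈ 311.7.

y_c = 2.04 m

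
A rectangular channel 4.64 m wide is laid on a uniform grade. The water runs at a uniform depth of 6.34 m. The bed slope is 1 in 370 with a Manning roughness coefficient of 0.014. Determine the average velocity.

V = 5.29 m/s

Flow area A = b·y = 4.64 × 6.34 = 29.42 m². Wetted perimeter P = b + 2y = 4.64 + 2×6.34 = 17.32 m.
Hydraulic radius R = A/P = 29.42/17.32 = 1.698 m.
From Manning's equation, V = (1/n) R^(2/3) S^(1/2) = (1/0.014) × 1.698^(2/3) × 0.002703^(1/2) = 5.29 m/s.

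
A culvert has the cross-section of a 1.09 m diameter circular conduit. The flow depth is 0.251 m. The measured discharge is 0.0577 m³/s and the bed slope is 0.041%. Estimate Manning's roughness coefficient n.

n = 0.016

For a circular section of diameter D = 1.09 m at depth y = 0.251 m, the central angle is θ = 2 arccos(1 − 2y/D) = 2.002 rad. Then A = (D²/8)(θ − sin θ) = 0.1624 m² and P = Dθ/2 = 1.091 m.
Hydraulic radius R = A/P = 0.1624/1.091 = 0.1488 m.
Rearranging Manning's equation: n = (1/Q) A R^(2/3) S^(1/2) = (1/0.0577) × 0.1624 × 0.1488^(2/3) × √0.00041 = 0.016.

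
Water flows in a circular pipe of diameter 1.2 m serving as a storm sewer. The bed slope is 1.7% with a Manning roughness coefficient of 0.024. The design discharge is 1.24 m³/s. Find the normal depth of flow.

y_n = 0.565 m

Manning's equation rearranged: A R^(2/3) = nQ / (1·√S) = 0.024 × 1.24 / (√0.017) = 0.2282.
Try y = 0.687 m: A R^(2/3) = 0.3165 — too large.
Try y = 0.427 m: A R^(2/3) = 0.1375 — too small.
Try y = 0.565 m: A R^(2/3) = 0.2285 — matches.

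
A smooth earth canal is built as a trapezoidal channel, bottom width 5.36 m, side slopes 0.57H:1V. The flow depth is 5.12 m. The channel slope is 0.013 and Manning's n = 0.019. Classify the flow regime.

With bottom width b = 5.36 m and side slope z = 0.57: A = (b + zy)y = (5.36 + 0.57×5.12)×5.12 = 42.39 m²; P = b + 2y√(1+z²) = 5.36 + 2×5.12×1.151 = 17.15 m.
Hydraulic radius R = A/P = 42.39/17.15 = 2.472 m.
V = (1/n) R^(2/3) √S = (1/0.019) × 2.472^(2/3) × √0.013 = 10.97 m/s. Hydraulic depth D_h = A/T = 42.39/11.2 = 3.785 m.
Froude number Fr = V/√(g·D_h) = 10.97/√(9.81×3.785) = 1.8, which is greater than 1, so the flow is supercritical.

supercritical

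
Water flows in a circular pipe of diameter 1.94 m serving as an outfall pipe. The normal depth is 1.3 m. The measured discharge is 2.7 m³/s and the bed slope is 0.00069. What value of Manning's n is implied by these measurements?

n = 0.014

For a circular section of diameter D = 1.94 m at depth y = 1.3 m, the central angle is θ = 2 arccos(1 − 2y/D) = 3.836 rad. Then A = (D²/8)(θ − sin θ) = 2.106 m² and P = Dθ/2 = 3.721 m.
Hydraulic radius R = A/P = 2.106/3.721 = 0.5659 m.
Rearranging Manning's equation: n = (1/Q) A R^(2/3) S^(1/2) = (1/2.7) × 2.106 × 0.5659^(2/3) × √0.00069 = 0.014.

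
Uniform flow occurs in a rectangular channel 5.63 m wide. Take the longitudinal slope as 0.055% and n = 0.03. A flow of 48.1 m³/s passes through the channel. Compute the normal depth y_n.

y_n = 6.89 m

Manning's equation rearranged: A R^(2/3) = nQ / (1·√S) = 0.03 × 48.1 / (√0.00055) = 61.53.
Trying y = 5.01 m: A R^(2/3) = 41.77 — short.
Trying y = 8.81 m: A R^(2/3) = 82.2 — over.
Trying y = 6.89 m: A R^(2/3) = 61.55 — close enough.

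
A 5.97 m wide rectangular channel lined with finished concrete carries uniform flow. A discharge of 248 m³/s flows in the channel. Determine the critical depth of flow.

y_c = 5.6 m

For a rectangular channel, critical depth y_c = (q²/g)^(1/3) where q = Q/b = 248/5.97 = 41.54 m²/s.
So y_c = (41.54²/9.81)^(1/3) = 5.6 m.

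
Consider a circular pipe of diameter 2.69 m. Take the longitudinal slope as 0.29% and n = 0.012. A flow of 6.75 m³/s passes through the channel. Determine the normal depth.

y_n = 1.09 m

Manning's equation rearranged: A R^(2/3) = nQ / (1·√S) = 0.012 × 6.75 / (√0.0029) = 1.504.
Try y = 0.978 m: A R^(2/3) = 1.232 — short.
Try y = 1.27 m: A R^(2/3) = 1.976 — over.
Try y = 1.09 m: A R^(2/3) = 1.505 — close enough.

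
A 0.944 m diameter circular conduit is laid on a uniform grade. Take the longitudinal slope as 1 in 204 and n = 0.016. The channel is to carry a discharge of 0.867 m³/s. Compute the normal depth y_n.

Manning's equation rearranged: A R^(2/3) = nQ / (1·√S) = 0.016 × 0.867 / (√0.004902) = 0.1981.
Try y = 0.485 m: A R^(2/3) = 0.1399 — too small.
Try y = 0.605 m: A R^(2/3) = 0.1981 — matches.

y_n = 0.605 m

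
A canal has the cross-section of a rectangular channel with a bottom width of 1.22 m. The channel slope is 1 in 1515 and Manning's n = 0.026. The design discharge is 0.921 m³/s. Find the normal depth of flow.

y_n = 1.36 m

Manning's equation rearranged: A R^(2/3) = nQ / (1·√S) = 0.026 × 0.921 / (√0.0006601) = 0.9321.
Trying y = 0.999 m: A R^(2/3) = 0.638 — short.
Trying y = 1.36 m: A R^(2/3) = 0.9322 — close enough.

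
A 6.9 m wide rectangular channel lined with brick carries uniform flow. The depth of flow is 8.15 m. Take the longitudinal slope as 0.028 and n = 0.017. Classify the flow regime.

supercritical

Flow area A = b·y = 6.9 × 8.15 = 56.24 m². Wetted perimeter P = b + 2y = 6.9 + 2×8.15 = 23.2 m.
Hydraulic radius R = A/P = 56.24/23.2 = 2.424 m.
V = (1/n) R^(2/3) √S = (1/0.017) × 2.424^(2/3) × √0.028 = 17.76 m/s. Hydraulic depth D_h = A/T = 56.24/6.9 = 8.15 m.
Froude number Fr = V/√(g·D_h) = 17.76/√(9.81×8.15) = 1.99, which is greater than 1, so the flow is supercritical.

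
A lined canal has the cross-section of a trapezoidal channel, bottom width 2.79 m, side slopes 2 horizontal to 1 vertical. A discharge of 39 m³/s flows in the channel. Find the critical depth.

y_c = 1.81 m

At critical depth, Q² T / (g A³) = 1, i.e. A³/T = Q²/g = 39²/9.81 = 155.
At y = 1.31 m: A³/T = 44.33 — too small.
At y = 2.12 m: A³/T = 293.7 — too large.
At y = 1.81 m: A³/T = 155.7 — close enough.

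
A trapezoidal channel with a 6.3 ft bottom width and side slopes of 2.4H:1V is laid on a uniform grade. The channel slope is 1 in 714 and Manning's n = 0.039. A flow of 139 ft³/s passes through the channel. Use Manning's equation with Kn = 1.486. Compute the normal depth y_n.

Manning's equation rearranged: A R^(2/3) = nQ / (1.486·√S) = 0.039 × 139 / (1.486 × √0.001401) = 97.48.
Try y = 2.82 ft: A R^(2/3) = 53.68 — low.
Try y = 4.25 ft: A R^(2/3) = 128.1 — high.
Try y = 3.75 ft: A R^(2/3) = 97.75 — close enough.

y_n = 3.75 ft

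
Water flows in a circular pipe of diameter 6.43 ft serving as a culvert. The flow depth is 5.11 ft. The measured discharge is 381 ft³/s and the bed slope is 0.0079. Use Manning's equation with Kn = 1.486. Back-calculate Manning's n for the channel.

n = 0.015

For a circular section of diameter D = 6.43 ft at depth y = 5.11 ft, the central angle is θ = 2 arccos(1 − 2y/D) = 4.402 rad. Then A = (D²/8)(θ − sin θ) = 27.67 ft² and P = Dθ/2 = 14.15 ft.
Hydraulic radius R = A/P = 27.67/14.15 = 1.955 ft.
Rearranging Manning's equation: n = (1.486/Q) A R^(2/3) S^(1/2) = (1.486/381) × 27.67 × 1.955^(2/3) × √0.0079 = 0.015.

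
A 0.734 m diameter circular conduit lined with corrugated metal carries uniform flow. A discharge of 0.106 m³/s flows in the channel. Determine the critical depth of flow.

At critical depth, Q² T / (g A³) = 1, i.e. A³/T = Q²/g = 0.106²/9.81 = 0.001145.
Trying y = 0.142 m: A³/T = 0.0003269 — too small.
Trying y = 0.232 m: A³/T = 0.002214 — too large.
Trying y = 0.196 m: A³/T = 0.001151 — matches.

y_c = 0.196 m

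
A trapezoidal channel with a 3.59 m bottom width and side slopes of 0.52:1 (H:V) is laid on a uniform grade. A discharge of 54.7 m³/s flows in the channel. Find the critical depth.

y_c = 2.52 m

At critical depth, Q² T / (g A³) = 1, i.e. A³/T = Q²/g = 54.7²/9.81 = 305.
At y = 2.92 m: A³/T = 500.8 — too large.
At y = 1.91 m: A³/T = 120.3 — too small.
At y = 2.52 m: A³/T = 303.2 — ≈ 305.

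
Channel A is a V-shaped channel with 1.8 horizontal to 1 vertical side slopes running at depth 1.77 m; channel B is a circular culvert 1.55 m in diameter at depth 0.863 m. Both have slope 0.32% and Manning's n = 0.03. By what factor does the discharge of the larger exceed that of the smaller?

Channel A: For a triangular section with side slope z = 1.8: A = zy² = 1.8×1.77² = 5.639 m²; P = 2y√(1+z²) = 2×1.77×2.059 = 7.289 m. Hydraulic radius R = A/P = 5.639/7.289 = 0.7736 m. Q_A = (1/0.03)·5.639·0.7736^(2/3)·√0.0032 = 8.961 m³/s.
Channel B: For a circular section of diameter D = 1.55 m at depth y = 0.863 m, the central angle is θ = 2 arccos(1 − 2y/D) = 3.369 rad. Then A = (D²/8)(θ − sin θ) = 1.08 m² and P = Dθ/2 = 2.611 m. Hydraulic radius R = A/P = 1.08/2.611 = 0.4135 m. Q_B = (1/0.03)·1.08·0.4135^(2/3)·√0.0032 = 1.13 m³/s.
The larger discharge is 8.961 m³/s and the smaller is 1.13 m³/s; the ratio is 7.93.

7.93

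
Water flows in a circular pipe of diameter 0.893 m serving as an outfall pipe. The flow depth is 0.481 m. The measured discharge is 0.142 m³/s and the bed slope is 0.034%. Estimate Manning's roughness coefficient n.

n = 0.0169

For a circular section of diameter D = 0.893 m at depth y = 0.481 m, the central angle is θ = 2 arccos(1 − 2y/D) = 3.296 rad. Then A = (D²/8)(θ − sin θ) = 0.3439 m² and P = Dθ/2 = 1.472 m.
Hydraulic radius R = A/P = 0.3439/1.472 = 0.2337 m.
Rearranging Manning's equation: n = (1/Q) A R^(2/3) S^(1/2) = (1/0.142) × 0.3439 × 0.2337^(2/3) × √0.00034 = 0.0169.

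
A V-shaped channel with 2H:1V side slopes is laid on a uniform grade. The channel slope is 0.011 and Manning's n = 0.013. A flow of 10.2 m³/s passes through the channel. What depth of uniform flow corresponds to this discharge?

y_n = 1.03 m

Manning's equation rearranged: A R^(2/3) = nQ / (1·√S) = 0.013 × 10.2 / (√0.011) = 1.264.
At y = 1.16 m: A R^(2/3) = 1.738 — too large.
At y = 0.802 m: A R^(2/3) = 0.6494 — too small.
At y = 1.03 m: A R^(2/3) = 1.266 — matches.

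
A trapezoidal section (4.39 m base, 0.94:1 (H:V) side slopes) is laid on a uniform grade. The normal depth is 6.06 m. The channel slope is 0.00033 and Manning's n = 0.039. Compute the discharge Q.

With bottom width b = 4.39 m and side slope z = 0.94: A = (b + zy)y = (4.39 + 0.94×6.06)×6.06 = 61.12 m²; P = b + 2y√(1+z²) = 4.39 + 2×6.06×1.372 = 21.02 m.
Hydraulic radius R = A/P = 61.12/21.02 = 2.907 m.
Manning's equation: Q = (1/n) A R^(2/3) S^(1/2) = (1/0.039) × 61.12 × 2.907^(2/3) × 0.00033^(1/2) = 58 m³/s.

Q = 58 m³/s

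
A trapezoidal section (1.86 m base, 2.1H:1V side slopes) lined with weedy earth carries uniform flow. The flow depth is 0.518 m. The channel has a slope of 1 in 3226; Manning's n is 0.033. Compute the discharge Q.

With bottom width b = 1.86 m and side slope z = 2.1: A = (b + zy)y = (1.86 + 2.1×0.518)×0.518 = 1.527 m²; P = b + 2y√(1+z²) = 1.86 + 2×0.518×2.326 = 4.27 m.
Hydraulic radius R = A/P = 1.527/4.27 = 0.3576 m.
Manning's equation: Q = (1/n) A R^(2/3) S^(1/2) = (1/0.033) × 1.527 × 0.3576^(2/3) × 0.00031^(1/2) = 0.41 m³/s.

Q = 0.41 m³/s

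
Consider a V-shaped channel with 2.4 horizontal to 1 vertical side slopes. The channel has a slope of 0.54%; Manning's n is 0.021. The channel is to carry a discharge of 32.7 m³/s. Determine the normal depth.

y_n = 2.02 m

Manning's equation rearranged: A R^(2/3) = nQ / (1·√S) = 0.021 × 32.7 / (√0.0054) = 9.345.
Trying y = 1.63 m: A R^(2/3) = 5.275 — low.
Trying y = 2.02 m: A R^(2/3) = 9.346 — matches.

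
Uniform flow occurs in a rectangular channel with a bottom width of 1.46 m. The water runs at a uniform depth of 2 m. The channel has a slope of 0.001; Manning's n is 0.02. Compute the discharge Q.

Q = 3.04 m³/s

Flow area A = b·y = 1.46 × 2 = 2.92 m². Wetted perimeter P = b + 2y = 1.46 + 2×2 = 5.46 m.
Hydraulic radius R = A/P = 2.92/5.46 = 0.5348 m.
Manning's equation: Q = (1/n) A R^(2/3) S^(1/2) = (1/0.02) × 2.92 × 0.5348^(2/3) × 0.001^(1/2) = 3.04 m³/s.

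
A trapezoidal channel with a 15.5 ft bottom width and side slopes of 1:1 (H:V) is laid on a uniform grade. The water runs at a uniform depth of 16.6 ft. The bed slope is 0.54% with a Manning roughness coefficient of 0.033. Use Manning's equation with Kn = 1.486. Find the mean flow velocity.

With bottom width b = 15.5 ft and side slope z = 1: A = (b + zy)y = (15.5 + 1×16.6)×16.6 = 532.9 ft²; P = b + 2y√(1+z²) = 15.5 + 2×16.6×1.414 = 62.45 ft.
Hydraulic radius R = A/P = 532.9/62.45 = 8.532 ft.
From Manning's equation, V = (1.486/n) R^(2/3) S^(1/2) = (1.486/0.033) × 8.532^(2/3) × 0.0054^(1/2) = 13.8 ft/s.

V = 13.8 ft/s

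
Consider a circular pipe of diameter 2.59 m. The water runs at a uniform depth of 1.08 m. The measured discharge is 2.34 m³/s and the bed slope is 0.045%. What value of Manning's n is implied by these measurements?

n = 0.013

For a circular section of diameter D = 2.59 m at depth y = 1.08 m, the central angle is θ = 2 arccos(1 − 2y/D) = 2.808 rad. Then A = (D²/8)(θ − sin θ) = 2.08 m² and P = Dθ/2 = 3.636 m.
Hydraulic radius R = A/P = 2.08/3.636 = 0.572 m.
Rearranging Manning's equation: n = (1/Q) A R^(2/3) S^(1/2) = (1/2.34) × 2.08 × 0.572^(2/3) × √0.00045 = 0.013.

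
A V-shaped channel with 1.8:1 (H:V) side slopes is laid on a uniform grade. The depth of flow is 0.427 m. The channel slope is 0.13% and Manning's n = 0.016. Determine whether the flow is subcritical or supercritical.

subcritical

For a triangular section with side slope z = 1.8: A = zy² = 1.8×0.427² = 0.3282 m²; P = 2y√(1+z²) = 2×0.427×2.059 = 1.758 m.
Hydraulic radius R = A/P = 0.3282/1.758 = 0.1866 m.
V = (1/n) R^(2/3) √S = (1/0.016) × 0.1866^(2/3) × √0.0013 = 0.7359 m/s. Hydraulic depth D_h = A/T = 0.3282/1.537 = 0.2135 m.
Froude number Fr = V/√(g·D_h) = 0.7359/√(9.81×0.2135) = 0.509, which is less than 1, so the flow is subcritical.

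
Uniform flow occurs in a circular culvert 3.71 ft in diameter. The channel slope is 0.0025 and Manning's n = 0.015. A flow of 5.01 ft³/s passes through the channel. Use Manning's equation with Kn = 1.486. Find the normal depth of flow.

Manning's equation rearranged: A R^(2/3) = nQ / (1.486·√S) = 0.015 × 5.01 / (1.486 × √0.0025) = 1.011.
Trying y = 0.636 ft: A R^(2/3) = 0.6577 — short.
Trying y = 0.927 ft: A R^(2/3) = 1.407 — over.
Trying y = 0.786 ft: A R^(2/3) = 1.011 — ≈ 1.011.

y_n = 0.786 ft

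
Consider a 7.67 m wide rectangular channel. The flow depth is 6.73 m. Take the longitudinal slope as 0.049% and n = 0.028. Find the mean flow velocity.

V = 1.43 m/s

Flow area A = b·y = 7.67 × 6.73 = 51.62 m². Wetted perimeter P = b + 2y = 7.67 + 2×6.73 = 21.13 m.
Hydraulic radius R = A/P = 51.62/21.13 = 2.443 m.
From Manning's equation, V = (1/n) R^(2/3) S^(1/2) = (1/0.028) × 2.443^(2/3) × 0.00049^(1/2) = 1.43 m/s.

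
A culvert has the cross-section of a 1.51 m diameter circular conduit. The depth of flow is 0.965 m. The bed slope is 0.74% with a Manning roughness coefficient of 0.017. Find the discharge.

For a circular section of diameter D = 1.51 m at depth y = 0.965 m, the central angle is θ = 2 arccos(1 − 2y/D) = 3.705 rad. Then A = (D²/8)(θ − sin θ) = 1.208 m² and P = Dθ/2 = 2.798 m.
Hydraulic radius R = A/P = 1.208/2.798 = 0.4319 m.
Manning's equation: Q = (1/n) A R^(2/3) S^(1/2) = (1/0.017) × 1.208 × 0.4319^(2/3) × 0.0074^(1/2) = 3.49 m³/s.

Q = 3.49 m³/s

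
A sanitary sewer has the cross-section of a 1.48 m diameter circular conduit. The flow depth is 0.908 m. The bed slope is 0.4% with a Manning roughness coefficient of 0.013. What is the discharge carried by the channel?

For a circular section of diameter D = 1.48 m at depth y = 0.908 m, the central angle is θ = 2 arccos(1 − 2y/D) = 3.6 rad. Then A = (D²/8)(θ − sin θ) = 1.107 m² and P = Dθ/2 = 2.664 m.
Hydraulic radius R = A/P = 1.107/2.664 = 0.4155 m.
Manning's equation: Q = (1/n) A R^(2/3) S^(1/2) = (1/0.013) × 1.107 × 0.4155^(2/3) × 0.004^(1/2) = 3 m³/s.

Q = 3 m³/s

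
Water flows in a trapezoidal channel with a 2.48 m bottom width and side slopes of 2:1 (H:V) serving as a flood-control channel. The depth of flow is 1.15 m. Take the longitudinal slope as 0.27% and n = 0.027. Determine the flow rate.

Q = 8.51 m³/s

With bottom width b = 2.48 m and side slope z = 2: A = (b + zy)y = (2.48 + 2×1.15)×1.15 = 5.497 m²; P = b + 2y√(1+z²) = 2.48 + 2×1.15×2.236 = 7.623 m.
Hydraulic radius R = A/P = 5.497/7.623 = 0.7211 m.
Manning's equation: Q = (1/n) A R^(2/3) S^(1/2) = (1/0.027) × 5.497 × 0.7211^(2/3) × 0.0027^(1/2) = 8.51 m³/s.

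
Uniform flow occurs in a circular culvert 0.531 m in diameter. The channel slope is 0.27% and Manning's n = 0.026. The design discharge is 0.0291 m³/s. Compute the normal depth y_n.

y_n = 0.182 m

Manning's equation rearranged: A R^(2/3) = nQ / (1·√S) = 0.026 × 0.0291 / (√0.0027) = 0.01456.
Try y = 0.197 m: A R^(2/3) = 0.0169 — over.
Try y = 0.182 m: A R^(2/3) = 0.01457 — matches.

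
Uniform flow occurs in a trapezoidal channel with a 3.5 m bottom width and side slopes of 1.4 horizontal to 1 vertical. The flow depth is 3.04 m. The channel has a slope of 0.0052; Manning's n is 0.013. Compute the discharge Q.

Q = 185 m³/s

With bottom width b = 3.5 m and side slope z = 1.4: A = (b + zy)y = (3.5 + 1.4×3.04)×3.04 = 23.58 m²; P = b + 2y√(1+z²) = 3.5 + 2×3.04×1.72 = 13.96 m.
Hydraulic radius R = A/P = 23.58/13.96 = 1.689 m.
Manning's equation: Q = (1/n) A R^(2/3) S^(1/2) = (1/0.013) × 23.58 × 1.689^(2/3) × 0.0052^(1/2) = 185 m³/s.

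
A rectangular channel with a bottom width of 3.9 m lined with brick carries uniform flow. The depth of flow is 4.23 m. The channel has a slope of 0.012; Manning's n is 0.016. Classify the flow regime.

Flow area A = b·y = 3.9 × 4.23 = 16.5 m². Wetted perimeter P = b + 2y = 3.9 + 2×4.23 = 12.36 m.
Hydraulic radius R = A/P = 16.5/12.36 = 1.335 m.
V = (1/n) R^(2/3) √S = (1/0.016) × 1.335^(2/3) × √0.012 = 8.3 m/s. Hydraulic depth D_h = A/T = 16.5/3.9 = 4.23 m.
Froude number Fr = V/√(g·D_h) = 8.3/√(9.81×4.23) = 1.29, which is greater than 1, so the flow is supercritical.

supercritical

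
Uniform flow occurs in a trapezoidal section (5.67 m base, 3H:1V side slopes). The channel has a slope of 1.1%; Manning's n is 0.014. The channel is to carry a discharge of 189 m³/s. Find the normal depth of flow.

y_n = 1.92 m

Manning's equation rearranged: A R^(2/3) = nQ / (1·√S) = 0.014 × 189 / (√0.011) = 25.23.
Trying y = 2.17 m: A R^(2/3) = 32.49 — too large.
Trying y = 1.42 m: A R^(2/3) = 13.75 — too small.
Trying y = 1.92 m: A R^(2/3) = 25.22 — matches.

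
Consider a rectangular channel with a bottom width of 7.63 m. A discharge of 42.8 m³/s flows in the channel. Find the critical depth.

For a rectangular channel, critical depth y_c = (q²/g)^(1/3) where q = Q/b = 42.8/7.63 = 5.609 m²/s.
So y_c = (5.609²/9.81)^(1/3) = 1.47 m.

y_c = 1.47 m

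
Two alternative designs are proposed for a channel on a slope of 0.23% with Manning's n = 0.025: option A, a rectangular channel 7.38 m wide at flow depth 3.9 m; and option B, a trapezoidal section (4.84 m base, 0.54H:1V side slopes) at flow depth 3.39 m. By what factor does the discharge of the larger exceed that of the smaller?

Channel A: Flow area A = b·y = 7.38 × 3.9 = 28.78 m². Wetted perimeter P = b + 2y = 7.38 + 2×3.9 = 15.18 m. Hydraulic radius R = A/P = 28.78/15.18 = 1.896 m. Q_A = (1/0.025)·28.78·1.896^(2/3)·√0.0023 = 84.58 m³/s.
Channel B: With bottom width b = 4.84 m and side slope z = 0.54: A = (b + zy)y = (4.84 + 0.54×3.39)×3.39 = 22.61 m²; P = b + 2y√(1+z²) = 4.84 + 2×3.39×1.136 = 12.55 m. Hydraulic radius R = A/P = 22.61/12.55 = 1.803 m. Q_B = (1/0.025)·22.61·1.803^(2/3)·√0.0023 = 64.25 m³/s.
The larger discharge is 84.58 m³/s and the smaller is 64.25 m³/s; the ratio is 1.32.

1.32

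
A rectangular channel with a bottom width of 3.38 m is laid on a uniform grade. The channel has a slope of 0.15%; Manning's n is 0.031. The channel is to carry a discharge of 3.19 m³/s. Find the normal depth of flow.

Manning's equation rearranged: A R^(2/3) = nQ / (1·√S) = 0.031 × 3.19 / (√0.0015) = 2.553.
At y = 1.21 m: A R^(2/3) = 3.24 — high.
At y = 0.707 m: A R^(2/3) = 1.502 — low.
At y = 1.02 m: A R^(2/3) = 2.55 — ≈ 2.553.

y_n = 1.02 m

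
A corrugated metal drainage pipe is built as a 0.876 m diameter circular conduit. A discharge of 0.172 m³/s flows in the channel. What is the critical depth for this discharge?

y_c = 0.239 m

At critical depth, Q² T / (g A³) = 1, i.e. A³/T = Q²/g = 0.172²/9.81 = 0.003016.
At y = 0.191 m: A³/T = 0.001264 — short.
At y = 0.239 m: A³/T = 0.00303 — ≈ 0.003016.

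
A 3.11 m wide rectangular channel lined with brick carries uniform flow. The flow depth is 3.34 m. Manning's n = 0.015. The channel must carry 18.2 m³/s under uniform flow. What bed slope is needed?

Flow area A = b·y = 3.11 × 3.34 = 10.39 m². Wetted perimeter P = b + 2y = 3.11 + 2×3.34 = 9.79 m.
Hydraulic radius R = A/P = 10.39/9.79 = 1.061 m.
From Manning's equation, S = [nQ / (1 A R^(2/3))]² = [0.015 × 18.2 / (1 × 10.39 × 1.061^(2/3))]² = 0.000638.

S = 0.000638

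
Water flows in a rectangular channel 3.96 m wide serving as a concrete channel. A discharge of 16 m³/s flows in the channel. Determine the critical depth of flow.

For a rectangular channel, critical depth y_c = (q²/g)^(1/3) where q = Q/b = 16/3.96 = 4.04 m²/s.
So y_c = (4.04²/9.81)^(1/3) = 1.19 m.

y_c = 1.19 m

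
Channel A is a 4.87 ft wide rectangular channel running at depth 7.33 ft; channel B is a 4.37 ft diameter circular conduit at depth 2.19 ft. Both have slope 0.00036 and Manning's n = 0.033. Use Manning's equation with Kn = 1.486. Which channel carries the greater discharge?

channel A

Channel A: Flow area A = b·y = 4.87 × 7.33 = 35.7 ft². Wetted perimeter P = b + 2y = 4.87 + 2×7.33 = 19.53 ft. Hydraulic radius R = A/P = 35.7/19.53 = 1.828 ft. Q_A = (1.486/0.033)·35.7·1.828^(2/3)·√0.00036 = 45.59 ft³/s.
Channel B: For a circular section of diameter D = 4.37 ft at depth y = 2.19 ft, the central angle is θ = 2 arccos(1 − 2y/D) = 3.146 rad. Then A = (D²/8)(θ − sin θ) = 7.521 ft² and P = Dθ/2 = 6.874 ft. Hydraulic radius R = A/P = 7.521/6.874 = 1.094 ft. Q_B = (1.486/0.033)·7.521·1.094^(2/3)·√0.00036 = 6.823 ft³/s.
Q_A = 45.59 ft³/s vs Q_B = 6.823 ft³/s, so channel A carries more.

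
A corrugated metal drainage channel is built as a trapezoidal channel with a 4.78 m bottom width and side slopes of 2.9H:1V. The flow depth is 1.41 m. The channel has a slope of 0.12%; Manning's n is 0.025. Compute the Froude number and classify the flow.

With bottom width b = 4.78 m and side slope z = 2.9: A = (b + zy)y = (4.78 + 2.9×1.41)×1.41 = 12.51 m²; P = b + 2y√(1+z²) = 4.78 + 2×1.41×3.068 = 13.43 m.
Hydraulic radius R = A/P = 12.51/13.43 = 0.9311 m.
V = (1/n) R^(2/3) √S = (1/0.025) × 0.9311^(2/3) × √0.0012 = 1.321 m/s. Hydraulic depth D_h = A/T = 12.51/12.96 = 0.9651 m.
Froude number Fr = V/√(g·D_h) = 1.321/√(9.81×0.9651) = 0.429, which is less than 1, so the flow is subcritical.

subcritical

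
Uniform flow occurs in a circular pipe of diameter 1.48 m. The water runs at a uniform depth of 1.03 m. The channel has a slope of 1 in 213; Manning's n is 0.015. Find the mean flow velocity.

V = 2.63 m/s

For a circular section of diameter D = 1.48 m at depth y = 1.03 m, the central angle is θ = 2 arccos(1 − 2y/D) = 3.947 rad. Then A = (D²/8)(θ − sin θ) = 1.278 m² and P = Dθ/2 = 2.921 m.
Hydraulic radius R = A/P = 1.278/2.921 = 0.4376 m.
From Manning's equation, V = (1/n) R^(2/3) S^(1/2) = (1/0.015) × 0.4376^(2/3) × 0.004695^(1/2) = 2.63 m/s.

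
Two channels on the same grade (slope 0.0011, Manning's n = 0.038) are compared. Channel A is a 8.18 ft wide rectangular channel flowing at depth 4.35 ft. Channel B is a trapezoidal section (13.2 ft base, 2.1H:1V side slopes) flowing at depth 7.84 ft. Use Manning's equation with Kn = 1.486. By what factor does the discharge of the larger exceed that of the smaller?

Channel A: Flow area A = b·y = 8.18 × 4.35 = 35.58 ft². Wetted perimeter P = b + 2y = 8.18 + 2×4.35 = 16.88 ft. Hydraulic radius R = A/P = 35.58/16.88 = 2.108 ft. Q_A = (1.486/0.038)·35.58·2.108^(2/3)·√0.0011 = 75.87 ft³/s.
Channel B: With bottom width b = 13.2 ft and side slope z = 2.1: A = (b + zy)y = (13.2 + 2.1×7.84)×7.84 = 232.6 ft²; P = b + 2y√(1+z²) = 13.2 + 2×7.84×2.326 = 49.67 ft. Hydraulic radius R = A/P = 232.6/49.67 = 4.682 ft. Q_B = (1.486/0.038)·232.6·4.682^(2/3)·√0.0011 = 844.2 ft³/s.
The larger discharge is 844.2 ft³/s and the smaller is 75.87 ft³/s; the ratio is 11.1.

11.1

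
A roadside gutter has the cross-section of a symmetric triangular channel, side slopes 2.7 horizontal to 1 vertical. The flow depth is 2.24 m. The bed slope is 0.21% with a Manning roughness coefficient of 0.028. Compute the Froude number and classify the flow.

subcritical

For a triangular section with side slope z = 2.7: A = zy² = 2.7×2.24² = 13.55 m²; P = 2y√(1+z²) = 2×2.24×2.879 = 12.9 m.
Hydraulic radius R = A/P = 13.55/12.9 = 1.05 m.
V = (1/n) R^(2/3) √S = (1/0.028) × 1.05^(2/3) × √0.0021 = 1.691 m/s. Hydraulic depth D_h = A/T = 13.55/12.1 = 1.12 m.
Froude number Fr = V/√(g·D_h) = 1.691/√(9.81×1.12) = 0.51, which is less than 1, so the flow is subcritical.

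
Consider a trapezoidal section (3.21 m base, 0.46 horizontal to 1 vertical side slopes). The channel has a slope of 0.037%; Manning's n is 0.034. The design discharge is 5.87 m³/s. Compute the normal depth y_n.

Manning's equation rearranged: A R^(2/3) = nQ / (1·√S) = 0.034 × 5.87 / (√0.00037) = 10.38.
Trying y = 2.59 m: A R^(2/3) = 13.43 — too large.
Trying y = 2.22 m: A R^(2/3) = 10.37 — matches.

y_n = 2.22 m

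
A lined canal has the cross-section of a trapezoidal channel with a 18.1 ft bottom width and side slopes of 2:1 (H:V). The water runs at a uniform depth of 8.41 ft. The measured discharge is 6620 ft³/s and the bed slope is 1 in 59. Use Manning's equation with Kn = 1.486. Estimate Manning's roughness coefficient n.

n = 0.026

With bottom width b = 18.1 ft and side slope z = 2: A = (b + zy)y = (18.1 + 2×8.41)×8.41 = 293.7 ft²; P = b + 2y√(1+z²) = 18.1 + 2×8.41×2.236 = 55.71 ft.
Hydraulic radius R = A/P = 293.7/55.71 = 5.271 ft.
Rearranging Manning's equation: n = (1.486/Q) A R^(2/3) S^(1/2) = (1.486/6620) × 293.7 × 5.271^(2/3) × √0.01695 = 0.026.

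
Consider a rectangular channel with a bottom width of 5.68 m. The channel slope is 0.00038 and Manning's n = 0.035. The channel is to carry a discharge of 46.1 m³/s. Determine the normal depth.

y_n = 8.76 m

Manning's equation rearranged: A R^(2/3) = nQ / (1·√S) = 0.035 × 46.1 / (√0.00038) = 82.77.
Try y = 9.75 m: A R^(2/3) = 93.66 — over.
Try y = 8.76 m: A R^(2/3) = 82.75 — ≈ 82.77.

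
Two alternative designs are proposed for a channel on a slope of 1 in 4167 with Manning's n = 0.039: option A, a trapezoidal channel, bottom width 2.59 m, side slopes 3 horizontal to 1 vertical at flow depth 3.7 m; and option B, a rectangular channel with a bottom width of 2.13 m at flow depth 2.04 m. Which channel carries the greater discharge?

Channel A: With bottom width b = 2.59 m and side slope z = 3: A = (b + zy)y = (2.59 + 3×3.7)×3.7 = 50.65 m²; P = b + 2y√(1+z²) = 2.59 + 2×3.7×3.162 = 25.99 m. Hydraulic radius R = A/P = 50.65/25.99 = 1.949 m. Q_A = (1/0.039)·50.65·1.949^(2/3)·√0.00024 = 31.39 m³/s.
Channel B: Flow area A = b·y = 2.13 × 2.04 = 4.345 m². Wetted perimeter P = b + 2y = 2.13 + 2×2.04 = 6.21 m. Hydraulic radius R = A/P = 4.345/6.21 = 0.6997 m. Q_B = (1/0.039)·4.345·0.6997^(2/3)·√0.00024 = 1.36 m³/s.
Q_A = 31.39 m³/s vs Q_B = 1.36 m³/s, so channel A carries more.

channel A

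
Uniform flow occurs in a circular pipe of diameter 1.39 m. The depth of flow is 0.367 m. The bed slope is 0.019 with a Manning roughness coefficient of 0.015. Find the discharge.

Q = 1.05 m³/s

For a circular section of diameter D = 1.39 m at depth y = 0.367 m, the central angle is θ = 2 arccos(1 − 2y/D) = 2.159 rad. Then A = (D²/8)(θ − sin θ) = 0.3204 m² and P = Dθ/2 = 1.5 m.
Hydraulic radius R = A/P = 0.3204/1.5 = 0.2135 m.
Manning's equation: Q = (1/n) A R^(2/3) S^(1/2) = (1/0.015) × 0.3204 × 0.2135^(2/3) × 0.019^(1/2) = 1.05 m³/s.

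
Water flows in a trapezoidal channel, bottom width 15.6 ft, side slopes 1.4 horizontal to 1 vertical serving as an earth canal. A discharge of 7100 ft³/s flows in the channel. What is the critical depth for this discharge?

At critical depth, Q² T / (g A³) = 1, i.e. A³/T = Q²/g = 7100²/32.2 = 1566000.
Trying y = 15.8 ft: A³/T = 3537000 — too large.
Trying y = 9.39 ft: A³/T = 469500 — too small.
Trying y = 12.9 ft: A³/T = 1583000 — close enough.

y_c = 12.9 ft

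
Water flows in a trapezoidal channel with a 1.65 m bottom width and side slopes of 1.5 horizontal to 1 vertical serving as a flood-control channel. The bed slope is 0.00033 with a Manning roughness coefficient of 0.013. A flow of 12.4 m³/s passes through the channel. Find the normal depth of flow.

y_n = 1.93 m

Manning's equation rearranged: A R^(2/3) = nQ / (1·√S) = 0.013 × 12.4 / (√0.00033) = 8.874.
Trying y = 2.34 m: A R^(2/3) = 13.61 — over.
Trying y = 1.93 m: A R^(2/3) = 8.882 — matches.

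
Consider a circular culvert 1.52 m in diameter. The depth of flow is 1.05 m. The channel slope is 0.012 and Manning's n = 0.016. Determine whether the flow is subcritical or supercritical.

supercritical

For a circular section of diameter D = 1.52 m at depth y = 1.05 m, the central angle is θ = 2 arccos(1 − 2y/D) = 3.925 rad. Then A = (D²/8)(θ − sin θ) = 1.337 m² and P = Dθ/2 = 2.983 m.
Hydraulic radius R = A/P = 1.337/2.983 = 0.4483 m.
V = (1/n) R^(2/3) √S = (1/0.016) × 0.4483^(2/3) × √0.012 = 4.01 m/s. Hydraulic depth D_h = A/T = 1.337/1.405 = 0.9517 m.
Froude number Fr = V/√(g·D_h) = 4.01/√(9.81×0.9517) = 1.31, which is greater than 1, so the flow is supercritical.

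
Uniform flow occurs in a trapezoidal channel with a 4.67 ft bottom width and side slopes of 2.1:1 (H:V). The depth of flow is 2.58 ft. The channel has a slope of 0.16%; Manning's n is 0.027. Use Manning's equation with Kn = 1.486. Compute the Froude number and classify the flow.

subcritical

With bottom width b = 4.67 ft and side slope z = 2.1: A = (b + zy)y = (4.67 + 2.1×2.58)×2.58 = 26.03 ft²; P = b + 2y√(1+z²) = 4.67 + 2×2.58×2.326 = 16.67 ft.
Hydraulic radius R = A/P = 26.03/16.67 = 1.561 ft.
V = (1.486/n) R^(2/3) √S = (1.486/0.027) × 1.561^(2/3) × √0.0016 = 2.963 ft/s. Hydraulic depth D_h = A/T = 26.03/15.51 = 1.679 ft.
Froude number Fr = V/√(g·D_h) = 2.963/√(32.2×1.679) = 0.403, which is less than 1, so the flow is subcritical.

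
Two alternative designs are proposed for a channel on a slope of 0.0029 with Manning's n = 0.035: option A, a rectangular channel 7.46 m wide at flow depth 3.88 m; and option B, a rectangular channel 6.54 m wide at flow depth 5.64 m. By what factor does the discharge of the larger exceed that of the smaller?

Channel A: Flow area A = b·y = 7.46 × 3.88 = 28.94 m². Wetted perimeter P = b + 2y = 7.46 + 2×3.88 = 15.22 m. Hydraulic radius R = A/P = 28.94/15.22 = 1.902 m. Q_A = (1/0.035)·28.94·1.902^(2/3)·√0.0029 = 68.36 m³/s.
Channel B: Flow area A = b·y = 6.54 × 5.64 = 36.89 m². Wetted perimeter P = b + 2y = 6.54 + 2×5.64 = 17.82 m. Hydraulic radius R = A/P = 36.89/17.82 = 2.07 m. Q_B = (1/0.035)·36.89·2.07^(2/3)·√0.0029 = 92.18 m³/s.
The larger discharge is 92.18 m³/s and the smaller is 68.36 m³/s; the ratio is 1.35.

1.35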